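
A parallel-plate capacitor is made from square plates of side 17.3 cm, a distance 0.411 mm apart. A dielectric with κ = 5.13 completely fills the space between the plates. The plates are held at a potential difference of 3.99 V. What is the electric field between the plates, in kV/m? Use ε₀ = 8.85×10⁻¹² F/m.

9.71 kV/m

E = V/d = 3.99 / 4.11×10⁻⁴ = 9.71×10³ V/m.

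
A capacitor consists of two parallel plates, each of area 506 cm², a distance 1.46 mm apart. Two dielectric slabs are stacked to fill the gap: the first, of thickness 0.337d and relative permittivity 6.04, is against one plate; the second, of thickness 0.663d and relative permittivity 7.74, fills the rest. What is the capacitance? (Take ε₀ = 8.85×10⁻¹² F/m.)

A = 506 cm² = 5.06×10⁻² m².
Stacked slabs ⇒ two capacitors in series, each with the full plate area.
C₁ = κ₁ε₀A/d₁ = 6.04 × 8.85×10⁻¹² × 5.06×10⁻² / 4.92×10⁻⁴ = 5.50×10⁻⁹ F.
C₂ = κ₂ε₀A/d₂ = 7.74 × 8.85×10⁻¹² × 5.06×10⁻² / 9.68×10⁻⁴ = 3.58×10⁻⁹ F.
C = (1/C₁ + 1/C₂)⁻¹ = 2.17×10⁻⁹ F.

C ≈ 2.17 nF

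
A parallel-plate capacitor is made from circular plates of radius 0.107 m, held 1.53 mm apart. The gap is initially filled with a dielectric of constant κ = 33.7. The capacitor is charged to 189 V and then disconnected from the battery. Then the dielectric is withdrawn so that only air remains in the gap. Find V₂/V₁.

Isolated ⇒ Q is held fixed.
C₂ = 0.0297 C₁ and V = Q/C, so V₂/V₁ = C₁/C₂ = 33.7.

V₂/V₁ ≈ 33.7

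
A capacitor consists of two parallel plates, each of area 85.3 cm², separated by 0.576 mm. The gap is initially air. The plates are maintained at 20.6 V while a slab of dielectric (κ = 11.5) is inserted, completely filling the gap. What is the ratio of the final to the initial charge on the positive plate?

Battery connected ⇒ V is held fixed.
C₂ = 11.5 C₁ and Q = CV, so Q₂/Q₁ = C₂/C₁ = 11.5.

11.5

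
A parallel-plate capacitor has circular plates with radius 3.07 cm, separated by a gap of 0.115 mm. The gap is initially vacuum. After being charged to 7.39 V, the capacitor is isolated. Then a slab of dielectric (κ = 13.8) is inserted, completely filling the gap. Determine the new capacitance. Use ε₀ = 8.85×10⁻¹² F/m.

A = π(3.07 cm)² = 2.96×10⁻³ m².
Initially C₁ = ε₀A/d = 8.85×10⁻¹² × 2.96×10⁻³ / 1.15×10⁻⁴ = 2.28×10⁻¹⁰ F.
C = κε₀A/d scales with κ, so C₂/C₁ = κ = 13.8.
C₂ = 13.8 × 2.28×10⁻¹⁰ = 3.14×10⁻⁹ F.

3.14 nF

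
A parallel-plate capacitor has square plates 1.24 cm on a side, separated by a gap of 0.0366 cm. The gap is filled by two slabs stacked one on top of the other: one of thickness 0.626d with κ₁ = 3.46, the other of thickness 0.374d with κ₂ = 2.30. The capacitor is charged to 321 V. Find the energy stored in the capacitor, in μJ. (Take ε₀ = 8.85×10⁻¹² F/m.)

0.558 μJ

A = (1.24 cm)² = 1.54×10⁻⁴ m².
Stacked slabs ⇒ two capacitors in series, each with the full plate area.
C₁ = κ₁ε₀A/d₁ = 3.46 × 8.85×10⁻¹² × 1.54×10⁻⁴ / 2.29×10⁻⁴ = 2.05×10⁻¹¹ F.
C₂ = κ₂ε₀A/d₂ = 2.30 × 8.85×10⁻¹² × 1.54×10⁻⁴ / 1.37×10⁻⁴ = 2.29×10⁻¹¹ F.
C = (1/C₁ + 1/C₂)⁻¹ = 1.08×10⁻¹¹ F.
U = ½CV² = ½ × 1.08×10⁻¹¹ × (321)² = 5.58×10⁻⁷ J.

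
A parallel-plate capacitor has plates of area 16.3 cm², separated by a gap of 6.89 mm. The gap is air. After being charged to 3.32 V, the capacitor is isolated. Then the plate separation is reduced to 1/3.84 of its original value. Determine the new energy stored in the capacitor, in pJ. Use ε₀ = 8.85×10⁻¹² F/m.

A = 16.3 cm² = 1.63×10⁻³ m².
Initially C₁ = ε₀A/d = 8.85×10⁻¹² × 1.63×10⁻³ / 6.89×10⁻³ = 2.09×10⁻¹² F.
U₁ = 1.15×10⁻¹¹ J.
Isolated ⇒ Q is held fixed. C₂ = 3.84 C₁ and U = Q²/(2C), so U₂/U₁ = C₁/C₂ = 0.260.
U₂ = 0.260 × 1.15×10⁻¹¹ = 3.00×10⁻¹² J.

U ≈ 3.00 pJ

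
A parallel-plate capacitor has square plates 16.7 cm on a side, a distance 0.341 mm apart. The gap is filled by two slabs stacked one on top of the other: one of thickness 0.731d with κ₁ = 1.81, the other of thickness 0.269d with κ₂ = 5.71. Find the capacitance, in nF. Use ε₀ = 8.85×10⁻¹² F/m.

A = (16.7 cm)² = 2.79×10⁻² m².
Stacked slabs ⇒ two capacitors in series, each with the full plate area.
C₁ = κ₁ε₀A/d₁ = 1.81 × 8.85×10⁻¹² × 2.79×10⁻² / 2.49×10⁻⁴ = 1.79×10⁻⁹ F.
C₂ = κ₂ε₀A/d₂ = 5.71 × 8.85×10⁻¹² × 2.79×10⁻² / 9.17×10⁻⁵ = 1.54×10⁻⁸ F.
C = (1/C₁ + 1/C₂)⁻¹ = 1.60×10⁻⁹ F.

C ≈ 1.60 nF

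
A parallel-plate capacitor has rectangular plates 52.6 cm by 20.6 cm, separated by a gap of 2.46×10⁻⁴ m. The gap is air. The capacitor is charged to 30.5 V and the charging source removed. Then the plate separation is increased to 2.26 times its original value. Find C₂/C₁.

0.442

C = ε₀A/d scales as 1/d, so C₂/C₁ = d₁/d₂ = 1/2.26 = 0.442.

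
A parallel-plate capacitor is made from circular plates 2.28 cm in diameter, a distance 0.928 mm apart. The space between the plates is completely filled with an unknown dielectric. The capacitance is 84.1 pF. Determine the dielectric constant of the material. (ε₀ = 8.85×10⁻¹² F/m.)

A = π(2.28/2 cm)² = 4.08×10⁻⁴ m².
κ = Cd/(ε₀A) = 8.41×10⁻¹¹ × 9.28×10⁻⁴ / (8.85×10⁻¹² × 4.08×10⁻⁴) = 21.6.

21.6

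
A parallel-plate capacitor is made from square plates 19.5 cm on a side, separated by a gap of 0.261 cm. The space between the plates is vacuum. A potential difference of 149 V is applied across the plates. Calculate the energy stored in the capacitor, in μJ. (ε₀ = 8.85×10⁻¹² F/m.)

A = (19.5 cm)² = 3.80×10⁻² m².
C = ε₀A/d = 8.85×10⁻¹² × 3.80×10⁻² / 2.61×10⁻³ = 1.29×10⁻¹⁰ F.
U = ½CV² = ½ × 1.29×10⁻¹⁰ × (149)² = 1.43×10⁻⁶ J.

U ≈ 1.43 μJ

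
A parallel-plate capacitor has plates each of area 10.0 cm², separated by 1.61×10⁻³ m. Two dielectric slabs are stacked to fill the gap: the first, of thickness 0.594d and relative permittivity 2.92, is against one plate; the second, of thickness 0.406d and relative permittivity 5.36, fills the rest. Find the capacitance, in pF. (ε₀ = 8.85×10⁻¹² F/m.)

19.7 pF

A = 10.0 cm² = 1.00×10⁻³ m².
Stacked slabs ⇒ two capacitors in series, each with the full plate area.
C₁ = κ₁ε₀A/d₁ = 2.92 × 8.85×10⁻¹² × 1.00×10⁻³ / 9.56×10⁻⁴ = 2.70×10⁻¹¹ F.
C₂ = κ₂ε₀A/d₂ = 5.36 × 8.85×10⁻¹² × 1.00×10⁻³ / 6.54×10⁻⁴ = 7.26×10⁻¹¹ F.
C = (1/C₁ + 1/C₂)⁻¹ = 1.97×10⁻¹¹ F.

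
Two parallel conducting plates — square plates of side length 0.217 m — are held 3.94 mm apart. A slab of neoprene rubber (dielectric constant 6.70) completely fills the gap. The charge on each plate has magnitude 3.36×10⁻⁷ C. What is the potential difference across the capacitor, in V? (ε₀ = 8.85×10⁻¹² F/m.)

A = (0.217 m)² = 4.71×10⁻² m².
C = κε₀A/d = 6.70 × 8.85×10⁻¹² × 4.71×10⁻² / 3.94×10⁻³ = 7.09×10⁻¹⁰ F.
V = Q/C = 3.36×10⁻⁷ / 7.09×10⁻¹⁰ = 4.74×10² V.

V ≈ 474 V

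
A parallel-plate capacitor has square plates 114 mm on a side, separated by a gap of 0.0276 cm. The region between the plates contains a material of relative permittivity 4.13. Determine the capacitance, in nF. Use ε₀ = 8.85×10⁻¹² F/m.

A = (114 mm)² = 1.30×10⁻² m².
C = κε₀A/d = 4.13 × 8.85×10⁻¹² × 1.30×10⁻² / 2.76×10⁻⁴ = 1.72×10⁻⁹ F.

C ≈ 1.72 nF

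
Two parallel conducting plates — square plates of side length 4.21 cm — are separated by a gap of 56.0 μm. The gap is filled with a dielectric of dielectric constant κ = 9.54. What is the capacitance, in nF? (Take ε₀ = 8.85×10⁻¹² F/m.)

A = (4.21 cm)² = 1.77×10⁻³ m².
C = κε₀A/d = 9.54 × 8.85×10⁻¹² × 1.77×10⁻³ / 5.60×10⁻⁵ = 2.67×10⁻⁹ F.

C ≈ 2.67 nF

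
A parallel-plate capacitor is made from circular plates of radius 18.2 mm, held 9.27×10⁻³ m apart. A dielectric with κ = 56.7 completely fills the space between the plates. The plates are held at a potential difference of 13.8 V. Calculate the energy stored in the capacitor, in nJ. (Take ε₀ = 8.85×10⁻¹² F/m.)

U ≈ 5.36 nJ

A = π(18.2 mm)² = 1.04×10⁻³ m².
C = κε₀A/d = 56.7 × 8.85×10⁻¹² × 1.04×10⁻³ / 9.27×10⁻³ = 5.63×10⁻¹¹ F.
U = ½CV² = ½ × 5.63×10⁻¹¹ × (13.8)² = 5.36×10⁻⁹ J.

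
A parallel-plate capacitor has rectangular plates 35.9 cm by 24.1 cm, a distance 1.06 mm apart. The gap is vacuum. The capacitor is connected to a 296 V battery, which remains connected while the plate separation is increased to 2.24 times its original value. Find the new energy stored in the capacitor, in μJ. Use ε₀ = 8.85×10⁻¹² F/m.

U ≈ 14.1 μJ

A = 35.9 × 24.1 cm² = 8.65×10⁻² m².
Initially C₁ = ε₀A/d = 8.85×10⁻¹² × 8.65×10⁻² / 1.06×10⁻³ = 7.22×10⁻¹⁰ F.
U₁ = 3.16×10⁻⁵ J.
Battery connected ⇒ V is held fixed. C₂ = 0.446 C₁ and U = ½CV², so U₂/U₁ = C₂/C₁ = 0.446.
U₂ = 0.446 × 3.16×10⁻⁵ = 1.41×10⁻⁵ J.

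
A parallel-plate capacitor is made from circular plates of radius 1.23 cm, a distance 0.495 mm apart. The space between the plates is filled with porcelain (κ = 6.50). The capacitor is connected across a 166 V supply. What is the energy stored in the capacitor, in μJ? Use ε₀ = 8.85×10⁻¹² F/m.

U ≈ 0.761 μJ

A = π(1.23 cm)² = 4.75×10⁻⁴ m².
C = κε₀A/d = 6.50 × 8.85×10⁻¹² × 4.75×10⁻⁴ / 4.95×10⁻⁴ = 5.52×10⁻¹¹ F.
U = ½CV² = ½ × 5.52×10⁻¹¹ × (166)² = 7.61×10⁻⁷ J.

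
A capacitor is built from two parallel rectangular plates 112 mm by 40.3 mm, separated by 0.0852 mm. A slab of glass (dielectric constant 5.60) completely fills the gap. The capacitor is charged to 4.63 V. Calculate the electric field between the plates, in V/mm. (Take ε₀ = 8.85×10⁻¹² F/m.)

E = V/d = 4.63 / 8.52×10⁻⁵ = 5.43×10⁴ V/m.

E ≈ 54.3 V/mm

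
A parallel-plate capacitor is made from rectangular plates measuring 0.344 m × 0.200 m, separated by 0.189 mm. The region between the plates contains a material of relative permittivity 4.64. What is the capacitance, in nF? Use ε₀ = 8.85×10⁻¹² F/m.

A = 0.344 × 0.200 m² = 6.88×10⁻² m².
C = κε₀A/d = 4.64 × 8.85×10⁻¹² × 6.88×10⁻² / 1.89×10⁻⁴ = 1.49×10⁻⁸ F.

C ≈ 14.9 nF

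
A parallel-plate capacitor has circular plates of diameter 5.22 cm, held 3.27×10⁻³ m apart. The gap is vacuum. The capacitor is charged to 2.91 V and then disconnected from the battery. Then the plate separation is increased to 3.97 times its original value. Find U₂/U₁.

U₂/U₁ ≈ 3.97

Isolated ⇒ Q is held fixed.
C₂ = 0.252 C₁ and U = Q²/(2C), so U₂/U₁ = C₁/C₂ = 3.97.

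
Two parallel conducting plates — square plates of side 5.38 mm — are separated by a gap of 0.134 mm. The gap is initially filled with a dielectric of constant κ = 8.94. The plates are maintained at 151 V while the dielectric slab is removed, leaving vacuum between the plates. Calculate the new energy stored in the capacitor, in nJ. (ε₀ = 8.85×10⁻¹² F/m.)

A = (5.38 mm)² = 2.89×10⁻⁵ m².
Initially C₁ = κε₀A/d = 8.94 × 8.85×10⁻¹² × 2.89×10⁻⁵ / 1.34×10⁻⁴ = 1.71×10⁻¹¹ F.
U₁ = 1.95×10⁻⁷ J.
Battery connected ⇒ V is held fixed. C₂ = 0.112 C₁ and U = ½CV², so U₂/U₁ = C₂/C₁ = 0.112.
U₂ = 0.112 × 1.95×10⁻⁷ = 2.18×10⁻⁸ J.

U ≈ 21.8 nJ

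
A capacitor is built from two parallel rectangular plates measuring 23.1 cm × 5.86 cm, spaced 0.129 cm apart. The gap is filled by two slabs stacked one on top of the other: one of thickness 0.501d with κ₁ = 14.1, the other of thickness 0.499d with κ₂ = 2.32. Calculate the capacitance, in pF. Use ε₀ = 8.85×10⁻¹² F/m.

A = 23.1 × 5.86 cm² = 1.35×10⁻² m².
Stacked slabs ⇒ two capacitors in series, each with the full plate area.
C₁ = κ₁ε₀A/d₁ = 14.1 × 8.85×10⁻¹² × 1.35×10⁻² / 6.46×10⁻⁴ = 2.61×10⁻⁹ F.
C₂ = κ₂ε₀A/d₂ = 2.32 × 8.85×10⁻¹² × 1.35×10⁻² / 6.44×10⁻⁴ = 4.32×10⁻¹⁰ F.
C = (1/C₁ + 1/C₂)⁻¹ = 3.71×10⁻¹⁰ F.

371 pF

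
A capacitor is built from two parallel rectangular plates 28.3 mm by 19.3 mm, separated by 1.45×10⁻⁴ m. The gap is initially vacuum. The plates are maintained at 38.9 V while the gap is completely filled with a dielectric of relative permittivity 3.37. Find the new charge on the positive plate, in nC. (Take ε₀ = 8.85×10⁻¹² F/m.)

A = 28.3 × 19.3 mm² = 5.46×10⁻⁴ m².
Initially C₁ = ε₀A/d = 8.85×10⁻¹² × 5.46×10⁻⁴ / 1.45×10⁻⁴ = 3.33×10⁻¹¹ F.
Q₁ = 1.30×10⁻⁹ C.
Battery connected ⇒ V is held fixed. C₂ = 3.37 C₁ and Q = CV, so Q₂/Q₁ = C₂/C₁ = 3.37.
Q₂ = 3.37 × 1.30×10⁻⁹ = 4.37×10⁻⁹ C.

Q ≈ 4.37 nC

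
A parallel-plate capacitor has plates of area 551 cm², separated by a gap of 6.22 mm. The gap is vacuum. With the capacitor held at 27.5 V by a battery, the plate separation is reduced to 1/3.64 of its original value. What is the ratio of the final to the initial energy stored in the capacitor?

3.64

Battery connected ⇒ V is held fixed.
C₂ = 3.64 C₁ and U = ½CV², so U₂/U₁ = C₂/C₁ = 3.64.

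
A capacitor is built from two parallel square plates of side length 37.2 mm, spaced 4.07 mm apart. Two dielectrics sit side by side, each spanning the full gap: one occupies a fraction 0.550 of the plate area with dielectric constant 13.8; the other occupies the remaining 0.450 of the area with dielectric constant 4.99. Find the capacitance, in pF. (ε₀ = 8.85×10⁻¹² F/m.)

C ≈ 29.6 pF

A = (37.2 mm)² = 1.38×10⁻³ m².
Side-by-side slabs ⇒ two capacitors in parallel, each spanning the full gap.
C₁ = κ₁ε₀A₁/d = 13.8 × 8.85×10⁻¹² × 7.61×10⁻⁴ / 4.07×10⁻³ = 2.28×10⁻¹¹ F.
C₂ = κ₂ε₀A₂/d = 4.99 × 8.85×10⁻¹² × 6.23×10⁻⁴ / 4.07×10⁻³ = 6.76×10⁻¹² F.
C = C₁ + C₂ = 2.96×10⁻¹¹ F.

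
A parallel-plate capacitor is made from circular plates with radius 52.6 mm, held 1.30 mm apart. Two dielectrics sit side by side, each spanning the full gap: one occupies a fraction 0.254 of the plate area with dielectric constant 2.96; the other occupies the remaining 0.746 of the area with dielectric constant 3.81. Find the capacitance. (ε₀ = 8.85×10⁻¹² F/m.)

C ≈ 213 pF

A = π(52.6 mm)² = 8.69×10⁻³ m².
Side-by-side slabs ⇒ two capacitors in parallel, each spanning the full gap.
C₁ = κ₁ε₀A₁/d = 2.96 × 8.85×10⁻¹² × 2.21×10⁻³ / 1.30×10⁻³ = 4.45×10⁻¹¹ F.
C₂ = κ₂ε₀A₂/d = 3.81 × 8.85×10⁻¹² × 6.48×10⁻³ / 1.30×10⁻³ = 1.68×10⁻¹⁰ F.
C = C₁ + C₂ = 2.13×10⁻¹⁰ F.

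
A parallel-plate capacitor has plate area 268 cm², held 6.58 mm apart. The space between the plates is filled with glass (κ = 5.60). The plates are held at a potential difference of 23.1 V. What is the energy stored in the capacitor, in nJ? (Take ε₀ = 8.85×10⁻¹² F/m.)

A = 268 cm² = 2.68×10⁻² m².
C = κε₀A/d = 5.60 × 8.85×10⁻¹² × 2.68×10⁻² / 6.58×10⁻³ = 2.02×10⁻¹⁰ F.
U = ½CV² = ½ × 2.02×10⁻¹⁰ × (23.1)² = 5.39×10⁻⁸ J.

U ≈ 53.9 nJ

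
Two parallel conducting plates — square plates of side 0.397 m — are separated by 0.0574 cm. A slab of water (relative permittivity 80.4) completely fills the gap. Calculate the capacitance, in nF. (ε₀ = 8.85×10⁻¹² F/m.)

195 nF

A = (0.397 m)² = 0.158 m².
C = κε₀A/d = 80.4 × 8.85×10⁻¹² × 0.158 / 5.74×10⁻⁴ = 1.95×10⁻⁷ F.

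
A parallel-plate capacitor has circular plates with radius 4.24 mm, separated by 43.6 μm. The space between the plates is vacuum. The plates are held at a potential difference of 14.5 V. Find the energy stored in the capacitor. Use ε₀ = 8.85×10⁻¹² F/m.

U ≈ 1.21 nJ

A = π(4.24 mm)² = 5.65×10⁻⁵ m².
C = ε₀A/d = 8.85×10⁻¹² × 5.65×10⁻⁵ / 4.36×10⁻⁵ = 1.15×10⁻¹¹ F.
U = ½CV² = ½ × 1.15×10⁻¹¹ × (14.5)² = 1.21×10⁻⁹ J.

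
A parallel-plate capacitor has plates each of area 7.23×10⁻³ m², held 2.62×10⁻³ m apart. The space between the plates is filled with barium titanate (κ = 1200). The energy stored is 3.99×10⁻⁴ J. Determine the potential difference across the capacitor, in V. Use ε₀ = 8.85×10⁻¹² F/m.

165 V

C = κε₀A/d = 1200 × 8.85×10⁻¹² × 7.23×10⁻³ / 2.62×10⁻³ = 2.93×10⁻⁸ F.
V = √(2U/C) = √(2 × 3.99×10⁻⁴ / 2.93×10⁻⁸) = 1.65×10² V.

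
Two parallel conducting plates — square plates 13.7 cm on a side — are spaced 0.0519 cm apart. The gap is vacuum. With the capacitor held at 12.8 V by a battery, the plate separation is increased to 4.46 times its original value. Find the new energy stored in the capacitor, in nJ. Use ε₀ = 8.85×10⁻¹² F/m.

A = (13.7 cm)² = 1.88×10⁻² m².
Initially C₁ = ε₀A/d = 8.85×10⁻¹² × 1.88×10⁻² / 5.19×10⁻⁴ = 3.20×10⁻¹⁰ F.
U₁ = 2.62×10⁻⁸ J.
Battery connected ⇒ V is held fixed. C₂ = 0.224 C₁ and U = ½CV², so U₂/U₁ = C₂/C₁ = 0.224.
U₂ = 0.224 × 2.62×10⁻⁸ = 5.88×10⁻⁹ J.

U ≈ 5.88 nJ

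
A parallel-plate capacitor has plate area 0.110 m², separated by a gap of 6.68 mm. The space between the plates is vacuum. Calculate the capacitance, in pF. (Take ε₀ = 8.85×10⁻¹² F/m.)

C = ε₀A/d = 8.85×10⁻¹² × 0.110 / 6.68×10⁻³ = 1.46×10⁻¹⁰ F.

C ≈ 146 pF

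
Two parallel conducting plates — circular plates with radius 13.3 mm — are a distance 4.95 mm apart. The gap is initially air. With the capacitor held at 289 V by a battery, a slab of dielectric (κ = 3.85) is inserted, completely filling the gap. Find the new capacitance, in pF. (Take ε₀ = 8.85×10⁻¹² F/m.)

A = π(13.3 mm)² = 5.56×10⁻⁴ m².
Initially C₁ = ε₀A/d = 8.85×10⁻¹² × 5.56×10⁻⁴ / 4.95×10⁻³ = 9.94×10⁻¹³ F.
C = κε₀A/d scales with κ, so C₂/C₁ = κ = 3.85.
C₂ = 3.85 × 9.94×10⁻¹³ = 3.83×10⁻¹² F.

C ≈ 3.83 pF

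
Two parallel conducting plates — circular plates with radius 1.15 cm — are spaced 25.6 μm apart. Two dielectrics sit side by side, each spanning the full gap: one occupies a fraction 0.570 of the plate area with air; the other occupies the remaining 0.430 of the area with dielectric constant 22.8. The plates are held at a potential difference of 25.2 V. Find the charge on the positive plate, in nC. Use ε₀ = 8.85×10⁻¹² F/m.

A = π(1.15 cm)² = 4.15×10⁻⁴ m².
Side-by-side slabs ⇒ two capacitors in parallel, each spanning the full gap.
C₁ = κ₁ε₀A₁/d = 1.00 × 8.85×10⁻¹² × 2.37×10⁻⁴ / 2.56×10⁻⁵ = 8.19×10⁻¹¹ F.
C₂ = κ₂ε₀A₂/d = 22.8 × 8.85×10⁻¹² × 1.79×10⁻⁴ / 2.56×10⁻⁵ = 1.41×10⁻⁹ F.
C = C₁ + C₂ = 1.49×10⁻⁹ F.
Q = CV = 1.49×10⁻⁹ × 25.2 = 3.75×10⁻⁸ C.

Q ≈ 37.5 nC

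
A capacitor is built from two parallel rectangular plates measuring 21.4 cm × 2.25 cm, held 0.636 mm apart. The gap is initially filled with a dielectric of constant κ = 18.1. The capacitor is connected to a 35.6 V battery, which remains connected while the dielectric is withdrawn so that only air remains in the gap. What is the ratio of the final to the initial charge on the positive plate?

Battery connected ⇒ V is held fixed.
C₂ = 0.0552 C₁ and Q = CV, so Q₂/Q₁ = C₂/C₁ = 0.0552.

Q₂/Q₁ ≈ 0.0552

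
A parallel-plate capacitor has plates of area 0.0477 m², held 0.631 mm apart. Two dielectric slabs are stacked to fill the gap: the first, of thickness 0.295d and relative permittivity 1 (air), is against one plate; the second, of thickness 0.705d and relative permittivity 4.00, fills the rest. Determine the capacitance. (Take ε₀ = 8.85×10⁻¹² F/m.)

Stacked slabs ⇒ two capacitors in series, each with the full plate area.
C₁ = κ₁ε₀A/d₁ = 1.00 × 8.85×10⁻¹² × 4.77×10⁻² / 1.86×10⁻⁴ = 2.27×10⁻⁹ F.
C₂ = κ₂ε₀A/d₂ = 4.00 × 8.85×10⁻¹² × 4.77×10⁻² / 4.45×10⁻⁴ = 3.80×10⁻⁹ F.
C = (1/C₁ + 1/C₂)⁻¹ = 1.42×10⁻⁹ F.

C ≈ 1.42 nF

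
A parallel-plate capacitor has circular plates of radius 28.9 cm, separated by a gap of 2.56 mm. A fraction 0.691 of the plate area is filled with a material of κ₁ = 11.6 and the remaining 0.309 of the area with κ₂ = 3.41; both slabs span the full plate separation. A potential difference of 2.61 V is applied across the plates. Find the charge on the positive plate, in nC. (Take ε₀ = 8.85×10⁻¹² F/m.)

A = π(28.9 cm)² = 0.262 m².
Side-by-side slabs ⇒ two capacitors in parallel, each spanning the full gap.
C₁ = κ₁ε₀A₁/d = 11.6 × 8.85×10⁻¹² × 0.181 / 2.56×10⁻³ = 7.27×10⁻⁹ F.
C₂ = κ₂ε₀A₂/d = 3.41 × 8.85×10⁻¹² × 8.11×10⁻² / 2.56×10⁻³ = 9.56×10⁻¹⁰ F.
C = C₁ + C₂ = 8.23×10⁻⁹ F.
Q = CV = 8.23×10⁻⁹ × 2.61 = 2.15×10⁻⁸ C.

Q ≈ 21.5 nC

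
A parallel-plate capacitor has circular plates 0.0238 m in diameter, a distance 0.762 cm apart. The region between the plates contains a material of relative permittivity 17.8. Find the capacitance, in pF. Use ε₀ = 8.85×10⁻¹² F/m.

A = π(0.0238/2 m)² = 4.45×10⁻⁴ m².
C = κε₀A/d = 17.8 × 8.85×10⁻¹² × 4.45×10⁻⁴ / 7.62×10⁻³ = 9.20×10⁻¹² F.

C ≈ 9.20 pF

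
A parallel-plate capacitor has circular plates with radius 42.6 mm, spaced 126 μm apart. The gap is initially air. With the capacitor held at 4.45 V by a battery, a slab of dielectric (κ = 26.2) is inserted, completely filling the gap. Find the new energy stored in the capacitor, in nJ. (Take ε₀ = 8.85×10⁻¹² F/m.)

U ≈ 104 nJ

A = π(42.6 mm)² = 5.70×10⁻³ m².
Initially C₁ = ε₀A/d = 8.85×10⁻¹² × 5.70×10⁻³ / 1.26×10⁻⁴ = 4.00×10⁻¹⁰ F.
U₁ = 3.96×10⁻⁹ J.
Battery connected ⇒ V is held fixed. C₂ = 26.2 C₁ and U = ½CV², so U₂/U₁ = C₂/C₁ = 26.2.
U₂ = 26.2 × 3.96×10⁻⁹ = 1.04×10⁻⁷ J.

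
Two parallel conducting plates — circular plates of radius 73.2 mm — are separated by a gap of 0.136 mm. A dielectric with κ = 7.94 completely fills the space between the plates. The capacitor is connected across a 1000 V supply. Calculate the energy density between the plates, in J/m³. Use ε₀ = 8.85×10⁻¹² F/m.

u ≈ 1900 J/m³

E = V/d = 1000 / 1.36×10⁻⁴ = 7.35×10⁶ V/m.
u = ½κε₀E² = ½ × 7.94 × 8.85×10⁻¹² × (7.35×10⁶)² = 1.90×10³ J/m³.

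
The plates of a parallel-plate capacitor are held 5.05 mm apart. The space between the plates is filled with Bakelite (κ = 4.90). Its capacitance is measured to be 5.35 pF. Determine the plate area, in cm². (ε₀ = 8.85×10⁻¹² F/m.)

A = Cd/(κε₀) = 5.35×10⁻¹² × 5.05×10⁻³ / (4.90 × 8.85×10⁻¹²) = 6.23×10⁻⁴ m².

6.23 cm²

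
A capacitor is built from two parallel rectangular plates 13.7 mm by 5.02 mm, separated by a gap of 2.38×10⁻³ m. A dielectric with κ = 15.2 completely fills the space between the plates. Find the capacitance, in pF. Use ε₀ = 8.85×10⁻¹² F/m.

3.89 pF

A = 13.7 × 5.02 mm² = 6.88×10⁻⁵ m².
C = κε₀A/d = 15.2 × 8.85×10⁻¹² × 6.88×10⁻⁵ / 2.38×10⁻³ = 3.89×10⁻¹² F.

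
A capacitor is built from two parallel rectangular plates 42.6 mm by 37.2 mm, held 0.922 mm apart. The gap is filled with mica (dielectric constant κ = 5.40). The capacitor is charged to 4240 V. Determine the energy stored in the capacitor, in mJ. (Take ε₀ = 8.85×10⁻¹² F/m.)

A = 42.6 × 37.2 mm² = 1.58×10⁻³ m².
C = κε₀A/d = 5.40 × 8.85×10⁻¹² × 1.58×10⁻³ / 9.22×10⁻⁴ = 8.21×10⁻¹¹ F.
U = ½CV² = ½ × 8.21×10⁻¹¹ × (4240)² = 7.38×10⁻⁴ J.

U ≈ 0.738 mJ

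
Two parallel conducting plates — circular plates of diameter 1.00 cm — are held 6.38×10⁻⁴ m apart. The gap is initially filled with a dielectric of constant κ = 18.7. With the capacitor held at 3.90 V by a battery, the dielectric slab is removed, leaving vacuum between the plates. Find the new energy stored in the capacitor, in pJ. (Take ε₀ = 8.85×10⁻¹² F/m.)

8.29 pJ

A = π(1.00/2 cm)² = 7.85×10⁻⁵ m².
Initially C₁ = κε₀A/d = 18.7 × 8.85×10⁻¹² × 7.85×10⁻⁵ / 6.38×10⁻⁴ = 2.04×10⁻¹¹ F.
U₁ = 1.55×10⁻¹⁰ J.
Battery connected ⇒ V is held fixed. C₂ = 0.0535 C₁ and U = ½CV², so U₂/U₁ = C₂/C₁ = 0.0535.
U₂ = 0.0535 × 1.55×10⁻¹⁰ = 8.29×10⁻¹² J.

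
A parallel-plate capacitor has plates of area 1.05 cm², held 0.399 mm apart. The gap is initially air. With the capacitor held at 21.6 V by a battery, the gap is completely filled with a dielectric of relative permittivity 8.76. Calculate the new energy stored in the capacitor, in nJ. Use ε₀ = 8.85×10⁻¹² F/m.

U ≈ 4.76 nJ

A = 1.05 cm² = 1.05×10⁻⁴ m².
Initially C₁ = ε₀A/d = 8.85×10⁻¹² × 1.05×10⁻⁴ / 3.99×10⁻⁴ = 2.33×10⁻¹² F.
U₁ = 5.43×10⁻¹⁰ J.
Battery connected ⇒ V is held fixed. C₂ = 8.76 C₁ and U = ½CV², so U₂/U₁ = C₂/C₁ = 8.76.
U₂ = 8.76 × 5.43×10⁻¹⁰ = 4.76×10⁻⁹ J.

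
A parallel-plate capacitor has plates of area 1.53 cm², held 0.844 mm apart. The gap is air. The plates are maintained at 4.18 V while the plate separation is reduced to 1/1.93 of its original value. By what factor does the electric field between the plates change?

1.93

Battery connected ⇒ V is held fixed.
E = V/d, so E₂/E₁ = d₁/d₂ = 1.93.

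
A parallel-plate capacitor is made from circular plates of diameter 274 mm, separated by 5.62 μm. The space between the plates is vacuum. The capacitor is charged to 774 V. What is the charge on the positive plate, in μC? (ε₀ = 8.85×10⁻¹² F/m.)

71.9 μC

A = π(274/2 mm)² = 5.90×10⁻² m².
C = ε₀A/d = 8.85×10⁻¹² × 5.90×10⁻² / 5.62×10⁻⁶ = 9.29×10⁻⁸ F.
Q = CV = 9.29×10⁻⁸ × 774 = 7.19×10⁻⁵ C.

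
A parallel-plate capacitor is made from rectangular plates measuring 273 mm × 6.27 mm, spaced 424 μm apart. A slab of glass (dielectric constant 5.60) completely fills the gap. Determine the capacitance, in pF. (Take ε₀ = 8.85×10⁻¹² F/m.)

A = 273 × 6.27 mm² = 1.71×10⁻³ m².
C = κε₀A/d = 5.60 × 8.85×10⁻¹² × 1.71×10⁻³ / 4.24×10⁻⁴ = 2.00×10⁻¹⁰ F.

C ≈ 200 pF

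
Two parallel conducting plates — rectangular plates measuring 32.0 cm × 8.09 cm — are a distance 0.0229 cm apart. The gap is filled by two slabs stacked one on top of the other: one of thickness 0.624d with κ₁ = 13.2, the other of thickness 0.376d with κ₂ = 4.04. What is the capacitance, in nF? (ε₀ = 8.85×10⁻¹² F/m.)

A = 32.0 × 8.09 cm² = 2.59×10⁻² m².
Stacked slabs ⇒ two capacitors in series, each with the full plate area.
C₁ = κ₁ε₀A/d₁ = 13.2 × 8.85×10⁻¹² × 2.59×10⁻² / 1.43×10⁻⁴ = 2.12×10⁻⁸ F.
C₂ = κ₂ε₀A/d₂ = 4.04 × 8.85×10⁻¹² × 2.59×10⁻² / 8.61×10⁻⁵ = 1.07×10⁻⁸ F.
C = (1/C₁ + 1/C₂)⁻¹ = 7.13×10⁻⁹ F.

C ≈ 7.13 nF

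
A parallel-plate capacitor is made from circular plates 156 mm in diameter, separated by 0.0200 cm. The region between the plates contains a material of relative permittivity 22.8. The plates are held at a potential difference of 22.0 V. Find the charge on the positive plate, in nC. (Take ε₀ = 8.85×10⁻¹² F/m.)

A = π(156/2 mm)² = 1.91×10⁻² m².
C = κε₀A/d = 22.8 × 8.85×10⁻¹² × 1.91×10⁻² / 2.00×10⁻⁴ = 1.93×10⁻⁸ F.
Q = CV = 1.93×10⁻⁸ × 22.0 = 4.24×10⁻⁷ C.

Q ≈ 424 nC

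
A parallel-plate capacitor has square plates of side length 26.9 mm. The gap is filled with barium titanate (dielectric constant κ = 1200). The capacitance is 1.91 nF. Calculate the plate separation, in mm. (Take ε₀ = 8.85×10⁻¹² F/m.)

A = (26.9 mm)² = 7.24×10⁻⁴ m².
d = κε₀A/C = 1200 × 8.85×10⁻¹² × 7.24×10⁻⁴ / 1.91×10⁻⁹ = 4.02×10⁻³ m.

4.02 mm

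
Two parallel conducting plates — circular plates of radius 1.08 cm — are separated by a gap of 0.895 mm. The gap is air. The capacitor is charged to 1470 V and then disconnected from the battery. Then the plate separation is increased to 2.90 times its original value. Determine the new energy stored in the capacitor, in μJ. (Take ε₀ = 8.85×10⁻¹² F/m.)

11.4 μJ

A = π(1.08 cm)² = 3.66×10⁻⁴ m².
Initially C₁ = ε₀A/d = 8.85×10⁻¹² × 3.66×10⁻⁴ / 8.95×10⁻⁴ = 3.62×10⁻¹² F.
U₁ = 3.91×10⁻⁶ J.
Isolated ⇒ Q is held fixed. C₂ = 0.345 C₁ and U = Q²/(2C), so U₂/U₁ = C₁/C₂ = 2.90.
U₂ = 2.90 × 3.91×10⁻⁶ = 1.14×10⁻⁵ J.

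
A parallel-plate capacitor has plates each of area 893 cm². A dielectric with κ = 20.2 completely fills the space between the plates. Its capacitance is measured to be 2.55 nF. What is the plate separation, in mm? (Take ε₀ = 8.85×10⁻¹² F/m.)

A = 893 cm² = 8.93×10⁻² m².
d = κε₀A/C = 20.2 × 8.85×10⁻¹² × 8.93×10⁻² / 2.55×10⁻⁹ = 6.26×10⁻³ m.

d ≈ 6.26 mm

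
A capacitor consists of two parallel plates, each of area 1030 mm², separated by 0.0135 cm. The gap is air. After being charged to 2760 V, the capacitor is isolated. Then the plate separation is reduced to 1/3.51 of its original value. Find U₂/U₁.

0.285

Isolated ⇒ Q is held fixed.
C₂ = 3.51 C₁ and U = Q²/(2C), so U₂/U₁ = C₁/C₂ = 0.285.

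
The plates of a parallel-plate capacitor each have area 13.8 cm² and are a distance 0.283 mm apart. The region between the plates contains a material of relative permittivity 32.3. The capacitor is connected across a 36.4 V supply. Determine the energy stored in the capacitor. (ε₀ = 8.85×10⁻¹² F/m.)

U ≈ 0.923 μJ

A = 13.8 cm² = 1.38×10⁻³ m².
C = κε₀A/d = 32.3 × 8.85×10⁻¹² × 1.38×10⁻³ / 2.83×10⁻⁴ = 1.39×10⁻⁹ F.
U = ½CV² = ½ × 1.39×10⁻⁹ × (36.4)² = 9.23×10⁻⁷ J.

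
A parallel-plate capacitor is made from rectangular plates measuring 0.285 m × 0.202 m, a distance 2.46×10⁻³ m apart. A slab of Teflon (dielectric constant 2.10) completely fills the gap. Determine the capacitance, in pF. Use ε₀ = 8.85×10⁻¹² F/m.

A = 0.285 × 0.202 m² = 5.76×10⁻² m².
C = κε₀A/d = 2.10 × 8.85×10⁻¹² × 5.76×10⁻² / 2.46×10⁻³ = 4.35×10⁻¹⁰ F.

C ≈ 435 pF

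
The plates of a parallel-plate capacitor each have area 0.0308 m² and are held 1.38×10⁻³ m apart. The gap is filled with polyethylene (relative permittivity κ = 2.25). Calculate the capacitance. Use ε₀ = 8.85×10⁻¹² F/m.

444 pF

C = κε₀A/d = 2.25 × 8.85×10⁻¹² × 3.08×10⁻² / 1.38×10⁻³ = 4.44×10⁻¹⁰ F.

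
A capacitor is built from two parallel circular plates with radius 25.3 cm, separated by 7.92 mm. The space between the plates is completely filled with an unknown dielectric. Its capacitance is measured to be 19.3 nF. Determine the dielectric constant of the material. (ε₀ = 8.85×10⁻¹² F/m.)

85.9

A = π(25.3 cm)² = 0.201 m².
κ = Cd/(ε₀A) = 1.93×10⁻⁸ × 7.92×10⁻³ / (8.85×10⁻¹² × 0.201) = 85.9.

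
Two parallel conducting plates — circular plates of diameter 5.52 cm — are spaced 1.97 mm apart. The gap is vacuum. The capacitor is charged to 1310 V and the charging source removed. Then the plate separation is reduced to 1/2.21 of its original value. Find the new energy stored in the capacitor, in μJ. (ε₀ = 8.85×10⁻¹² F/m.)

A = π(5.52/2 cm)² = 2.39×10⁻³ m².
Initially C₁ = ε₀A/d = 8.85×10⁻¹² × 2.39×10⁻³ / 1.97×10⁻³ = 1.08×10⁻¹¹ F.
U₁ = 9.22×10⁻⁶ J.
Isolated ⇒ Q is held fixed. C₂ = 2.21 C₁ and U = Q²/(2C), so U₂/U₁ = C₁/C₂ = 0.452.
U₂ = 0.452 × 9.22×10⁻⁶ = 4.17×10⁻⁶ J.

U ≈ 4.17 μJ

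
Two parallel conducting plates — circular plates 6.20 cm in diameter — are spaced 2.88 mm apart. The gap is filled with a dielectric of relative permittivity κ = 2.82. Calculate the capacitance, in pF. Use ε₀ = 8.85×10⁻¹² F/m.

C ≈ 26.2 pF

A = π(6.20/2 cm)² = 3.02×10⁻³ m².
C = κε₀A/d = 2.82 × 8.85×10⁻¹² × 3.02×10⁻³ / 2.88×10⁻³ = 2.62×10⁻¹¹ F.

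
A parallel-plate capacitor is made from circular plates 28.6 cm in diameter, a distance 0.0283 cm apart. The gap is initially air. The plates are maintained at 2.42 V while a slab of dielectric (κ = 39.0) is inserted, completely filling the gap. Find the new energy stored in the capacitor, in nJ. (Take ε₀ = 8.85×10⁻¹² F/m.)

A = π(28.6/2 cm)² = 6.42×10⁻² m².
Initially C₁ = ε₀A/d = 8.85×10⁻¹² × 6.42×10⁻² / 2.83×10⁻⁴ = 2.01×10⁻⁹ F.
U₁ = 5.88×10⁻⁹ J.
Battery connected ⇒ V is held fixed. C₂ = 39.0 C₁ and U = ½CV², so U₂/U₁ = C₂/C₁ = 39.0.
U₂ = 39.0 × 5.88×10⁻⁹ = 2.29×10⁻⁷ J.

229 nJ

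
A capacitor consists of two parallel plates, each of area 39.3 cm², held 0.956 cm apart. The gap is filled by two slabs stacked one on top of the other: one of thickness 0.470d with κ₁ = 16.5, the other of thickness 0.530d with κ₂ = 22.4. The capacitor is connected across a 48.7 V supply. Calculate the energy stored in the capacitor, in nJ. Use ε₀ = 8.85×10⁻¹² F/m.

A = 39.3 cm² = 3.93×10⁻³ m².
Stacked slabs ⇒ two capacitors in series, each with the full plate area.
C₁ = κ₁ε₀A/d₁ = 16.5 × 8.85×10⁻¹² × 3.93×10⁻³ / 4.49×10⁻³ = 1.28×10⁻¹⁰ F.
C₂ = κ₂ε₀A/d₂ = 22.4 × 8.85×10⁻¹² × 3.93×10⁻³ / 5.07×10⁻³ = 1.54×10⁻¹⁰ F.
C = (1/C₁ + 1/C₂)⁻¹ = 6.98×10⁻¹¹ F.
U = ½CV² = ½ × 6.98×10⁻¹¹ × (48.7)² = 8.27×10⁻⁸ J.

82.7 nJ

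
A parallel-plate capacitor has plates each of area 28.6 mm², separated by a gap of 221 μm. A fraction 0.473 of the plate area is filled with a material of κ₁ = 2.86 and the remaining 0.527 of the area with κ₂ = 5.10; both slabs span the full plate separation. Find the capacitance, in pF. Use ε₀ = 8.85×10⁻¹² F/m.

A = 28.6 mm² = 2.86×10⁻⁵ m².
Side-by-side slabs ⇒ two capacitors in parallel, each spanning the full gap.
C₁ = κ₁ε₀A₁/d = 2.86 × 8.85×10⁻¹² × 1.35×10⁻⁵ / 2.21×10⁻⁴ = 1.55×10⁻¹² F.
C₂ = κ₂ε₀A₂/d = 5.10 × 8.85×10⁻¹² × 1.51×10⁻⁵ / 2.21×10⁻⁴ = 3.08×10⁻¹² F.
C = C₁ + C₂ = 4.63×10⁻¹² F.

C ≈ 4.63 pF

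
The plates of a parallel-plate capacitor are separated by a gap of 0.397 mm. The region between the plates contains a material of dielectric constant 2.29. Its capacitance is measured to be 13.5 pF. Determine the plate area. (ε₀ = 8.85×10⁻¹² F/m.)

2.64 cm²

A = Cd/(κε₀) = 1.35×10⁻¹¹ × 3.97×10⁻⁴ / (2.29 × 8.85×10⁻¹²) = 2.64×10⁻⁴ m².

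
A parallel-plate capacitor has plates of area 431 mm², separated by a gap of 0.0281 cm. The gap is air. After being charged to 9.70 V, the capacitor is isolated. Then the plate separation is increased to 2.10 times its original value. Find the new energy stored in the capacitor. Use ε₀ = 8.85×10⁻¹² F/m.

A = 431 mm² = 4.31×10⁻⁴ m².
Initially C₁ = ε₀A/d = 8.85×10⁻¹² × 4.31×10⁻⁴ / 2.81×10⁻⁴ = 1.36×10⁻¹¹ F.
U₁ = 6.39×10⁻¹⁰ J.
Isolated ⇒ Q is held fixed. C₂ = 0.476 C₁ and U = Q²/(2C), so U₂/U₁ = C₁/C₂ = 2.10.
U₂ = 2.10 × 6.39×10⁻¹⁰ = 1.34×10⁻⁹ J.

1.34 nJ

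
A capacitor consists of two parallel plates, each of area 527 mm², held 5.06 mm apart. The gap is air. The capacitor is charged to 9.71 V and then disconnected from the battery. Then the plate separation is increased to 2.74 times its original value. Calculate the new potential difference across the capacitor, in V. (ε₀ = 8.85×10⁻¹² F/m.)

V ≈ 26.6 V

A = 527 mm² = 5.27×10⁻⁴ m².
Initially C₁ = ε₀A/d = 8.85×10⁻¹² × 5.27×10⁻⁴ / 5.06×10⁻³ = 9.22×10⁻¹³ F.
V₁ = 9.71 V.
Isolated ⇒ Q is held fixed. C₂ = 0.365 C₁ and V = Q/C, so V₂/V₁ = C₁/C₂ = 2.74.
V₂ = 2.74 × 9.71 = 26.6 V.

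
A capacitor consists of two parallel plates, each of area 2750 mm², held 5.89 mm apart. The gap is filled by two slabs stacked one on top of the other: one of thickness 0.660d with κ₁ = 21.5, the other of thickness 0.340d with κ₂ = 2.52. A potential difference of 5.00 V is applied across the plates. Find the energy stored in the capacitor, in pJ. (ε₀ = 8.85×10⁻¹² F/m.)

U ≈ 312 pJ

A = 2750 mm² = 2.75×10⁻³ m².
Stacked slabs ⇒ two capacitors in series, each with the full plate area.
C₁ = κ₁ε₀A/d₁ = 21.5 × 8.85×10⁻¹² × 2.75×10⁻³ / 3.89×10⁻³ = 1.35×10⁻¹⁰ F.
C₂ = κ₂ε₀A/d₂ = 2.52 × 8.85×10⁻¹² × 2.75×10⁻³ / 2.00×10⁻³ = 3.06×10⁻¹¹ F.
C = (1/C₁ + 1/C₂)⁻¹ = 2.49×10⁻¹¹ F.
U = ½CV² = ½ × 2.49×10⁻¹¹ × (5.00)² = 3.12×10⁻¹⁰ J.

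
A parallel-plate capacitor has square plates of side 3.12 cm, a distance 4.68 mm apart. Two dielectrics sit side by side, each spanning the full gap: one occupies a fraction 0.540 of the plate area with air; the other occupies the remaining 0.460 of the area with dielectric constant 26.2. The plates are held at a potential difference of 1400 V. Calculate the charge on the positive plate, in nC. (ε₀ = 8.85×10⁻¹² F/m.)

32.5 nC

A = (3.12 cm)² = 9.73×10⁻⁴ m².
Side-by-side slabs ⇒ two capacitors in parallel, each spanning the full gap.
C₁ = κ₁ε₀A₁/d = 1.00 × 8.85×10⁻¹² × 5.26×10⁻⁴ / 4.68×10⁻³ = 9.94×10⁻¹³ F.
C₂ = κ₂ε₀A₂/d = 26.2 × 8.85×10⁻¹² × 4.48×10⁻⁴ / 4.68×10⁻³ = 2.22×10⁻¹¹ F.
C = C₁ + C₂ = 2.32×10⁻¹¹ F.
Q = CV = 2.32×10⁻¹¹ × 1400 = 3.25×10⁻⁸ C.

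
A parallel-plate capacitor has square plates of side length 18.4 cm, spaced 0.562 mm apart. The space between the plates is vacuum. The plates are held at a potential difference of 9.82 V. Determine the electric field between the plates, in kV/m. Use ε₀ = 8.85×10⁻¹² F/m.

E = V/d = 9.82 / 5.62×10⁻⁴ = 1.75×10⁴ V/m.

17.5 kV/m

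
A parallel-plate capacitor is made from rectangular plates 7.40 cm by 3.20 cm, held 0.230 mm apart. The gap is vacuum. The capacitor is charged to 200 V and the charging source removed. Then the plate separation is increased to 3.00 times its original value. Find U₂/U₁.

U₂/U₁ ≈ 3.00

Isolated ⇒ Q is held fixed.
C₂ = 0.333 C₁ and U = Q²/(2C), so U₂/U₁ = C₁/C₂ = 3.00.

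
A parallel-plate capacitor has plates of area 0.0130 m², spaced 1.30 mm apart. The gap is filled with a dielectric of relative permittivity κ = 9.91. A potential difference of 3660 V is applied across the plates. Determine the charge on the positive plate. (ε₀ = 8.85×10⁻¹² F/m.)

C = κε₀A/d = 9.91 × 8.85×10⁻¹² × 1.30×10⁻² / 1.30×10⁻³ = 8.77×10⁻¹⁰ F.
Q = CV = 8.77×10⁻¹⁰ × 3660 = 3.21×10⁻⁶ C.

3.21 μC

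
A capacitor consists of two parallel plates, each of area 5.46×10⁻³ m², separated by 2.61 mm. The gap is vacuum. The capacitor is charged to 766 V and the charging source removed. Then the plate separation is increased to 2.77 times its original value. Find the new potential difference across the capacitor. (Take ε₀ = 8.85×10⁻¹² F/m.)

Initially C₁ = ε₀A/d = 8.85×10⁻¹² × 5.46×10⁻³ / 2.61×10⁻³ = 1.85×10⁻¹¹ F.
V₁ = 7.66×10² V.
Isolated ⇒ Q is held fixed. C₂ = 0.361 C₁ and V = Q/C, so V₂/V₁ = C₁/C₂ = 2.77.
V₂ = 2.77 × 7.66×10² = 2.12×10³ V.

2.12 kV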